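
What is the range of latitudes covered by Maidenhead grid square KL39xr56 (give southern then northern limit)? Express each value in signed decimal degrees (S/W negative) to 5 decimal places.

29.73333, 29.73750

Field K=10, L=11: +10·20° lon, +11·10° lat → SW at lon 20°, lat 20°.
Square 3, 9: +3·2° lon, +9·1° lat → SW at lon 26°, lat 29°.
Subsquare x=23, r=17: +23·0.0833333° lon, +17·0.0416667° lat → SW at lon 27.9167°, lat 29.7083°.
Extended square 5, 6: +5·0.00833333° lon, +6·0.00416667° lat → SW at lon 27.9583°, lat 29.7333°.
Cell spans 0.00833333° lon × 0.00416667° lat.
south 29.73333, north 29.73750.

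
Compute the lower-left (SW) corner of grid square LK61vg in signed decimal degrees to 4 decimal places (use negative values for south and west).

11.2500, 53.7500

Field L=11, K=10: +11·20° lon, +10·10° lat → SW at lon 40°, lat 10°.
Square 6, 1: +6·2° lon, +1·1° lat → SW at lon 52°, lat 11°.
Subsquare v=21, g=6: +21·0.0833333° lon, +6·0.0416667° lat → SW at lon 53.75°, lat 11.25°.
latitude 11.2500, longitude 53.7500.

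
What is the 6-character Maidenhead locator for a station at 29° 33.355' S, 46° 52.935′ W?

Shift to the Maidenhead origin (180°W, 90°S): lon 133.1178, lat 60.4441.
Field: lon ⌊133.1178/20⌋ = 6 → G; lat ⌊60.4441/10⌋ = 6 → G.
Square: lon ⌊13.1178/2⌋ = 6; lat ⌊0.4441/1⌋ = 0.
Subsquare: lon ⌊1.1178/0.0833333⌋ = 13 → n; lat ⌊0.4441/0.0416667⌋ = 10 → k.

GG60nk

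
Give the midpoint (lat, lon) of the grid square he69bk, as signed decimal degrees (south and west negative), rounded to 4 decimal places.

-40.5625, -27.8750

Field H=7, E=4: +7·20° lon, +4·10° lat → SW at lon -40°, lat -50°.
Square 6, 9: +6·2° lon, +9·1° lat → SW at lon -28°, lat -41°.
Subsquare b=1, k=10: +1·0.0833333° lon, +10·0.0416667° lat → SW at lon -27.9167°, lat -40.5833°.
Cell spans 0.0833333° lon × 0.0416667° lat. Centre is SW corner plus half of each.
latitude -40.5625, longitude -27.8750.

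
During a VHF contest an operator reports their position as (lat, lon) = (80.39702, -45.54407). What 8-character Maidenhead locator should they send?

GR70fj45

Offset from 180°W / 90°S: lon 134.45593°, lat 170.39702°.
Field: lon ⌊134.45593/20⌋ = 6 → G; lat ⌊170.39702/10⌋ = 17 → R.
Square: lon ⌊14.45593/2⌋ = 7; lat ⌊0.39702/1⌋ = 0.
Subsquare: lon ⌊0.45593/0.0833333⌋ = 5 → f; lat ⌊0.39702/0.0416667⌋ = 9 → j.
Extended square: lon ⌊0.03926/0.00833333⌋ = 4; lat ⌊0.02202/0.00416667⌋ = 5.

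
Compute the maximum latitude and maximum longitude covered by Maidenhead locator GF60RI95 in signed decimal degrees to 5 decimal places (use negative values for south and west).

-39.64167, -46.50000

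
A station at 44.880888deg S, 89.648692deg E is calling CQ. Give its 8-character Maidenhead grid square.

NE45tc78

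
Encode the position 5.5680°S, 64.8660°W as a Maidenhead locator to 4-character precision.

Add 180° to longitude and 90° to latitude: 115.13, 84.43.
Field (20°×10°, letters A–R): lon ⌊115.13/20⌋ = 5 → F; lat ⌊84.43/10⌋ = 8 → I.
Square (2°×1°, digits 0–9): lon ⌊15.13/2⌋ = 7; lat ⌊4.43/1⌋ = 4.

FI74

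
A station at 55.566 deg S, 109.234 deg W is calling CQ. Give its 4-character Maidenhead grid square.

DD54

Add 180° to longitude and 90° to latitude: 70.77, 34.43.
Field: 70.77/20 → 3 → D, 34.43/10 → 3 → D; chars DD.
Square: 10.77/2 → 5, 4.43/1 → 4; chars 54.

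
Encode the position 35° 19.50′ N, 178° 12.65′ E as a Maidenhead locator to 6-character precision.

RM95ch

Shift to the Maidenhead origin (180°W, 90°S): lon 358.2108, lat 125.3250.
Field (20°×10°, letters A–R): 358.2108/20 → 17 → R, 125.3250/10 → 12 → M; chars RM.
Square (2°×1°, digits 0–9): 18.2108/2 → 9, 5.3250/1 → 5; chars 95.
Subsquare (5′×2.5′, letters a–x): 0.2108/0.0833333 → 2 → c, 0.3250/0.0416667 → 7 → h; chars ch.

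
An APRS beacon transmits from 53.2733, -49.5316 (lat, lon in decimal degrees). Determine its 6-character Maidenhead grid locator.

GO53fg

Shift to the Maidenhead origin (180°W, 90°S): lon 130.4684, lat 143.2733.
Field: 130.4684/20 → 6 → G, 143.2733/10 → 14 → O; chars GO.
Square: 10.4684/2 → 5, 3.2733/1 → 3; chars 53.
Subsquare: 0.4684/0.0833333 → 5 → f, 0.2733/0.0416667 → 6 → g; chars fg.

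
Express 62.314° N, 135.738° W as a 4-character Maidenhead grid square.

Shift to the Maidenhead origin (180°W, 90°S): lon 44.26, lat 152.31.
Field: lon ⌊44.26/20⌋ = 2 → C; lat ⌊152.31/10⌋ = 15 → P.
Square: lon ⌊4.26/2⌋ = 2; lat ⌊2.31/1⌋ = 2.

CP22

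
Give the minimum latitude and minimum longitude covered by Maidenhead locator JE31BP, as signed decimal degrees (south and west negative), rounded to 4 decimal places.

Field J=9, E=4: +9·20° lon, +4·10° lat → SW at lon 0°, lat -50°.
Square 3, 1: +3·2° lon, +1·1° lat → SW at lon 6°, lat -49°.
Subsquare b=1, p=15: +1·0.0833333° lon, +15·0.0416667° lat → SW at lon 6.08333°, lat -48.375°.
latitude -48.3750, longitude 6.0833.

-48.3750, 6.0833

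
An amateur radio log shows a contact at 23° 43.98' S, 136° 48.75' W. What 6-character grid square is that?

Offset from 180°W / 90°S: lon 43.1875°, lat 66.2670°.
Field: 43.1875/20 → 2 → C, 66.2670/10 → 6 → G; chars CG.
Square: 3.1875/2 → 1, 6.2670/1 → 6; chars 16.
Subsquare: 1.1875/0.0833333 → 14 → o, 0.2670/0.0416667 → 6 → g; chars og.

CG16og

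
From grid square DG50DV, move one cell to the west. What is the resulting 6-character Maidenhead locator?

DG50cv

Longitude subsquare d = 3; −1 → 2 = c.
The latitude characters are unchanged.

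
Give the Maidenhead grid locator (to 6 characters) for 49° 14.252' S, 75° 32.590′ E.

ME70ss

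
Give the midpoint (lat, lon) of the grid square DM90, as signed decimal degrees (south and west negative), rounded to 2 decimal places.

30.50, -101.00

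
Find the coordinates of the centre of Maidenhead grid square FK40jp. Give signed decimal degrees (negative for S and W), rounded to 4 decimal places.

Field F=5, K=10: +5·20° lon, +10·10° lat → SW at lon -80°, lat 10°.
Square 4, 0: +4·2° lon, +0·1° lat → SW at lon -72°, lat 10°.
Subsquare j=9, p=15: +9·0.0833333° lon, +15·0.0416667° lat → SW at lon -71.25°, lat 10.625°.
Cell spans 0.0833333° lon × 0.0416667° lat. Centre is SW corner plus half of each.
latitude 10.6458, longitude -71.2083.

10.6458, -71.2083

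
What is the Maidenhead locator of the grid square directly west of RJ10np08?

RJ10mp98

Longitude extended square 0; −1 → -1, wraps to 9, carry into subsquare.
Longitude subsquare n = 13; −1 → 12 = m.
The latitude characters are unchanged.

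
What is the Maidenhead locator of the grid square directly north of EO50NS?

EO50nt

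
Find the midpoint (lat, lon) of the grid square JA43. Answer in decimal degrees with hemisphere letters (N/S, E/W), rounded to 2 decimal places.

Field J=9, A=0: +9·20° lon, +0·10° lat → SW at lon 0°, lat -90°.
Square 4, 3: +4·2° lon, +3·1° lat → SW at lon 8°, lat -87°.
Cell spans 2° lon × 1° lat. Centre is SW corner plus half of each.
latitude 86.50° S, longitude 9.00° E.

86.50° S, 9.00° E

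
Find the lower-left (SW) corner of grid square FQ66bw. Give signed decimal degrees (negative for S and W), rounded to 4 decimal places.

Field F=5, Q=16: +5·20° lon, +16·10° lat → SW at lon -80°, lat 70°.
Square 6, 6: +6·2° lon, +6·1° lat → SW at lon -68°, lat 76°.
Subsquare b=1, w=22: +1·0.0833333° lon, +22·0.0416667° lat → SW at lon -67.9167°, lat 76.9167°.
latitude 76.9167, longitude -67.9167.

76.9167, -67.9167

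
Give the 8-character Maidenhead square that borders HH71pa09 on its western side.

HH71oa99

Longitude extended square 0; −1 → -1, wraps to 9, carry into subsquare.
Longitude subsquare p = 15; −1 → 14 = o.
The latitude characters are unchanged.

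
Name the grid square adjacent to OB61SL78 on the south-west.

OB61sl67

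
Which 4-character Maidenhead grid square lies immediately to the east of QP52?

QP62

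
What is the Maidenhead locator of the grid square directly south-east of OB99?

PB08

Longitude square 9; +1 → 10, wraps to 0, carry into field.
Longitude field O = 14; +1 → 15 = P.
Latitude square 9; −1 → 8.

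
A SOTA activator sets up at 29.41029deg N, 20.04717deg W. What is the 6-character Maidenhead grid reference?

HL99xj

Add 180° to longitude and 90° to latitude: 159.9528, 119.4103.
Field: 159.9528/20 → 7 → H, 119.4103/10 → 11 → L; chars HL.
Square: 19.9528/2 → 9, 9.4103/1 → 9; chars 99.
Subsquare: 1.9528/0.0833333 → 23 → x, 0.4103/0.0416667 → 9 → j; chars xj.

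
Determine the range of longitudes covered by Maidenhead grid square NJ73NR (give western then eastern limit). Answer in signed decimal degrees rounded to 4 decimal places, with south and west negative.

Field N=13, J=9: +13·20° lon, +9·10° lat → SW at lon 80°, lat 0°.
Square 7, 3: +7·2° lon, +3·1° lat → SW at lon 94°, lat 3°.
Subsquare n=13, r=17: +13·0.0833333° lon, +17·0.0416667° lat → SW at lon 95.0833°, lat 3.70833°.
Cell spans 0.0833333° lon × 0.0416667° lat.
west 95.0833, east 95.1667.

95.0833, 95.1667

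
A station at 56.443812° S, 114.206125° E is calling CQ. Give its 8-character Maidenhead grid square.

Shift to the Maidenhead origin (180°W, 90°S): lon 294.20612, lat 33.55619.
Field: lon ⌊294.20612/20⌋ = 14 → O; lat ⌊33.55619/10⌋ = 3 → D.
Square: lon ⌊14.20612/2⌋ = 7; lat ⌊3.55619/1⌋ = 3.
Subsquare: lon ⌊0.20612/0.0833333⌋ = 2 → c; lat ⌊0.55619/0.0416667⌋ = 13 → n.
Extended square: lon ⌊0.03946/0.00833333⌋ = 4; lat ⌊0.01452/0.00416667⌋ = 3.

OD73cn43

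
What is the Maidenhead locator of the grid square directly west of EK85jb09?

EK85ib99

Longitude extended square 0; −1 → -1, wraps to 9, carry into subsquare.
Longitude subsquare j = 9; −1 → 8 = i.
The latitude characters are unchanged.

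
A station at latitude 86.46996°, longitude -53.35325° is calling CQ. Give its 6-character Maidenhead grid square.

GR36hl

Add 180° to longitude and 90° to latitude: 126.6467, 176.4700.
Field (20°×10°, letters A–R): lon ⌊126.6467/20⌋ = 6 → G; lat ⌊176.4700/10⌋ = 17 → R.
Square (2°×1°, digits 0–9): lon ⌊6.6467/2⌋ = 3; lat ⌊6.4700/1⌋ = 6.
Subsquare (5′×2.5′, letters a–x): lon ⌊0.6467/0.0833333⌋ = 7 → h; lat ⌊0.4700/0.0416667⌋ = 11 → l.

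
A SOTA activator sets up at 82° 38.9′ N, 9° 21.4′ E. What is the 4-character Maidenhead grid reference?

Shift to the Maidenhead origin (180°W, 90°S): lon 189.36, lat 172.65.
Field: 189.36/20 → 9 → J, 172.65/10 → 17 → R; chars JR.
Square: 9.36/2 → 4, 2.65/1 → 2; chars 42.

JR42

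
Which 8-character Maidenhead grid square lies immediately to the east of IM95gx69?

Longitude extended square 6; +1 → 7.
The latitude characters are unchanged.

IM95gx79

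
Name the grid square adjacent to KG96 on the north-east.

Longitude square 9; +1 → 10, wraps to 0, carry into field.
Longitude field K = 10; +1 → 11 = L.
Latitude square 6; +1 → 7.

LG07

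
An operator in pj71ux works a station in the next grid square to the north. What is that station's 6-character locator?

PJ72ua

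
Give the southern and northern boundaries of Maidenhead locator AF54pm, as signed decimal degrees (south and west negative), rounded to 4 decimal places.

-35.5000, -35.4583

Field A=0, F=5: +0·20° lon, +5·10° lat → SW at lon -180°, lat -40°.
Square 5, 4: +5·2° lon, +4·1° lat → SW at lon -170°, lat -36°.
Subsquare p=15, m=12: +15·0.0833333° lon, +12·0.0416667° lat → SW at lon -168.75°, lat -35.5°.
Cell spans 0.0833333° lon × 0.0416667° lat.
south -35.5000, north -35.4583.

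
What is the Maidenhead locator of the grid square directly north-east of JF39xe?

JF49af

Longitude subsquare x = 23; +1 → 24, wraps to 0 = a, carry into square.
Longitude square 3; +1 → 4.
Latitude subsquare e = 4; +1 → 5 = f.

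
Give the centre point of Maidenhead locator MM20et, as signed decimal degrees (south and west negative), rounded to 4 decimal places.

30.8125, 64.3750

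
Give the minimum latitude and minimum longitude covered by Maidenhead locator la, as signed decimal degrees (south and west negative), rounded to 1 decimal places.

Field L=11, A=0: +11·20° lon, +0·10° lat → SW at lon 40°, lat -90°.
latitude -90.0, longitude 40.0.

-90.0, 40.0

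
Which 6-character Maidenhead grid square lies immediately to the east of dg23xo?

DG33ao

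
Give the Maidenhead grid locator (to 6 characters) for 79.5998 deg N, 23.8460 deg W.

HQ89bo

Shift to the Maidenhead origin (180°W, 90°S): lon 156.1540, lat 169.5998.
Field: lon ⌊156.1540/20⌋ = 7 → H; lat ⌊169.5998/10⌋ = 16 → Q.
Square: lon ⌊16.1540/2⌋ = 8; lat ⌊9.5998/1⌋ = 9.
Subsquare: lon ⌊0.1540/0.0833333⌋ = 1 → b; lat ⌊0.5998/0.0416667⌋ = 14 → o.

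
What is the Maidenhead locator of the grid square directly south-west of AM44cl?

Longitude subsquare c = 2; −1 → 1 = b.
Latitude subsquare l = 11; −1 → 10 = k.

AM44bk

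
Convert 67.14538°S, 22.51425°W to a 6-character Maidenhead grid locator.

HC82ru

Offset from 180°W / 90°S: lon 157.4857°, lat 22.8546°.
Field (20°×10°, letters A–R): 157.4857/20 → 7 → H, 22.8546/10 → 2 → C; chars HC.
Square (2°×1°, digits 0–9): 17.4857/2 → 8, 2.8546/1 → 2; chars 82.
Subsquare (5′×2.5′, letters a–x): 1.4857/0.0833333 → 17 → r, 0.8546/0.0416667 → 20 → u; chars ru.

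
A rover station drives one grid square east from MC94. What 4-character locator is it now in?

NC04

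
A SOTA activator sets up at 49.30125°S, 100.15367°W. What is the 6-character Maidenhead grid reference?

Add 180° to longitude and 90° to latitude: 79.8463, 40.6987.
Field: 79.8463/20 → 3 → D, 40.6987/10 → 4 → E; chars DE.
Square: 19.8463/2 → 9, 0.6987/1 → 0; chars 90.
Subsquare: 1.8463/0.0833333 → 22 → w, 0.6987/0.0416667 → 16 → q; chars wq.

DE90wq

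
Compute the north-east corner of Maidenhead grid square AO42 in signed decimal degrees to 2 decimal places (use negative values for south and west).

53.00, -170.00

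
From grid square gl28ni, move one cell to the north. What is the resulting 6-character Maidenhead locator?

GL28nj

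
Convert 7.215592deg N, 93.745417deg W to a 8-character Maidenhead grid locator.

EJ37df01

Add 180° to longitude and 90° to latitude: 86.25458, 97.21559.
Field (20°×10°, letters A–R): 86.25458/20 → 4 → E, 97.21559/10 → 9 → J; chars EJ.
Square (2°×1°, digits 0–9): 6.25458/2 → 3, 7.21559/1 → 7; chars 37.
Subsquare (5′×2.5′, letters a–x): 0.25458/0.0833333 → 3 → d, 0.21559/0.0416667 → 5 → f; chars df.
Extended square (30″×15″, digits 0–9): 0.00458/0.00833333 → 0, 0.00726/0.00416667 → 1; chars 01.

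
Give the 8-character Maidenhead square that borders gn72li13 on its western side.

Longitude extended square 1; −1 → 0.
The latitude characters are unchanged.

GN72li03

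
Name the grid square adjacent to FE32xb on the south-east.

Longitude subsquare x = 23; +1 → 24, wraps to 0 = a, carry into square.
Longitude square 3; +1 → 4.
Latitude subsquare b = 1; −1 → 0 = a.

FE42aa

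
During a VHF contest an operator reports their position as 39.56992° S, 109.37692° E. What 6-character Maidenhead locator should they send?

Shift to the Maidenhead origin (180°W, 90°S): lon 289.3769, lat 50.4301.
Field: lon ⌊289.3769/20⌋ = 14 → O; lat ⌊50.4301/10⌋ = 5 → F.
Square: lon ⌊9.3769/2⌋ = 4; lat ⌊0.4301/1⌋ = 0.
Subsquare: lon ⌊1.3769/0.0833333⌋ = 16 → q; lat ⌊0.4301/0.0416667⌋ = 10 → k.

OF40qk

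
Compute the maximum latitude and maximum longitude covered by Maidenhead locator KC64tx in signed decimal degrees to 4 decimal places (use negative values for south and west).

-65.0000, 33.6667

Field K=10, C=2: +10·20° lon, +2·10° lat → SW at lon 20°, lat -70°.
Square 6, 4: +6·2° lon, +4·1° lat → SW at lon 32°, lat -66°.
Subsquare t=19, x=23: +19·0.0833333° lon, +23·0.0416667° lat → SW at lon 33.5833°, lat -65.0417°.
Cell spans 0.0833333° lon × 0.0416667° lat. NE corner is SW corner plus one full cell.
latitude -65.0000, longitude 33.6667.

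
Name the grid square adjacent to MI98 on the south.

Latitude square 8; −1 → 7.
The longitude characters are unchanged.

MI97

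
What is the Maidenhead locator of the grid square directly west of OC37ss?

OC37rs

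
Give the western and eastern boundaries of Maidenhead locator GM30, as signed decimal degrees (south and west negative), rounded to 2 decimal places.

Field G=6, M=12: +6·20° lon, +12·10° lat → SW at lon -60°, lat 30°.
Square 3, 0: +3·2° lon, +0·1° lat → SW at lon -54°, lat 30°.
Cell spans 2° lon × 1° lat.
west -54.00, east -52.00.

-54.00, -52.00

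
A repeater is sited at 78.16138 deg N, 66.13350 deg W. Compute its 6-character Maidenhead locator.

FQ68wd

Shift to the Maidenhead origin (180°W, 90°S): lon 113.8665, lat 168.1614.
Field: 113.8665/20 → 5 → F, 168.1614/10 → 16 → Q; chars FQ.
Square: 13.8665/2 → 6, 8.1614/1 → 8; chars 68.
Subsquare: 1.8665/0.0833333 → 22 → w, 0.1614/0.0416667 → 3 → d; chars wd.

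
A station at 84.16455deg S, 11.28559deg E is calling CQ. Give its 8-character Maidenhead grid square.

JA55pu40

Add 180° to longitude and 90° to latitude: 191.28559, 5.83545.
Field (20°×10°, letters A–R): 191.28559/20 → 9 → J, 5.83545/10 → 0 → A; chars JA.
Square (2°×1°, digits 0–9): 11.28559/2 → 5, 5.83545/1 → 5; chars 55.
Subsquare (5′×2.5′, letters a–x): 1.28559/0.0833333 → 15 → p, 0.83545/0.0416667 → 20 → u; chars pu.
Extended square (30″×15″, digits 0–9): 0.03559/0.00833333 → 4, 0.00212/0.00416667 → 0; chars 40.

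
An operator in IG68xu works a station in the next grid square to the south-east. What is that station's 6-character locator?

Longitude subsquare x = 23; +1 → 24, wraps to 0 = a, carry into square.
Longitude square 6; +1 → 7.
Latitude subsquare u = 20; −1 → 19 = t.

IG78at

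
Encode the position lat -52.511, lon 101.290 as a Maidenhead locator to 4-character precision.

Offset from 180°W / 90°S: lon 281.29°, lat 37.49°.
Field (20°×10°, letters A–R): lon ⌊281.29/20⌋ = 14 → O; lat ⌊37.49/10⌋ = 3 → D.
Square (2°×1°, digits 0–9): lon ⌊1.29/2⌋ = 0; lat ⌊7.49/1⌋ = 7.

OD07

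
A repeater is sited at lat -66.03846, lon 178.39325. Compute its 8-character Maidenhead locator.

RC93ex70

Offset from 180°W / 90°S: lon 358.39325°, lat 23.96154°.
Field: 358.39325/20 → 17 → R, 23.96154/10 → 2 → C; chars RC.
Square: 18.39325/2 → 9, 3.96154/1 → 3; chars 93.
Subsquare: 0.39325/0.0833333 → 4 → e, 0.96154/0.0416667 → 23 → x; chars ex.
Extended square: 0.05992/0.00833333 → 7, 0.00321/0.00416667 → 0; chars 70.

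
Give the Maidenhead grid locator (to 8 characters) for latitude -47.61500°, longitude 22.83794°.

Shift to the Maidenhead origin (180°W, 90°S): lon 202.83794, lat 42.38500.
Field: 202.83794/20 → 10 → K, 42.38500/10 → 4 → E; chars KE.
Square: 2.83794/2 → 1, 2.38500/1 → 2; chars 12.
Subsquare: 0.83794/0.0833333 → 10 → k, 0.38500/0.0416667 → 9 → j; chars kj.
Extended square: 0.00461/0.00833333 → 0, 0.01000/0.00416667 → 2; chars 02.

KE12kj02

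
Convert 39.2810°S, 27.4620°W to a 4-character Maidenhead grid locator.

HF60

Offset from 180°W / 90°S: lon 152.54°, lat 50.72°.
Field: lon ⌊152.54/20⌋ = 7 → H; lat ⌊50.72/10⌋ = 5 → F.
Square: lon ⌊12.54/2⌋ = 6; lat ⌊0.72/1⌋ = 0.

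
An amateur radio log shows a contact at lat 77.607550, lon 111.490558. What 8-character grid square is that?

OQ57ro85

Add 180° to longitude and 90° to latitude: 291.49056, 167.60755.
Field (20°×10°, letters A–R): 291.49056/20 → 14 → O, 167.60755/10 → 16 → Q; chars OQ.
Square (2°×1°, digits 0–9): 11.49056/2 → 5, 7.60755/1 → 7; chars 57.
Subsquare (5′×2.5′, letters a–x): 1.49056/0.0833333 → 17 → r, 0.60755/0.0416667 → 14 → o; chars ro.
Extended square (30″×15″, digits 0–9): 0.07389/0.00833333 → 8, 0.02422/0.00416667 → 5; chars 85.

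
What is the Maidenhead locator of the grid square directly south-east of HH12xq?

Longitude subsquare x = 23; +1 → 24, wraps to 0 = a, carry into square.
Longitude square 1; +1 → 2.
Latitude subsquare q = 16; −1 → 15 = p.

HH22ap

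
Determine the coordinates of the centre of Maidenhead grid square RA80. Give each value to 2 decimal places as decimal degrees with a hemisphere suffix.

89.50° S, 177.00° E

Field R=17, A=0: +17·20° lon, +0·10° lat → SW at lon 160°, lat -90°.
Square 8, 0: +8·2° lon, +0·1° lat → SW at lon 176°, lat -90°.
Cell spans 2° lon × 1° lat. Centre is SW corner plus half of each.
latitude 89.50° S, longitude 177.00° E.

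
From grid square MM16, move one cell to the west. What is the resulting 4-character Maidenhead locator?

MM06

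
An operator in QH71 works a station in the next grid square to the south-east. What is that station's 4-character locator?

QH80

Longitude square 7; +1 → 8.
Latitude square 1; −1 → 0.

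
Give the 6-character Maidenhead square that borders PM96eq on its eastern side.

PM96fq

Longitude subsquare e = 4; +1 → 5 = f.
The latitude characters are unchanged.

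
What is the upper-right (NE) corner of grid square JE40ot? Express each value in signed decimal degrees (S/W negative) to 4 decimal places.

-49.1667, 9.2500

Field J=9, E=4: +9·20° lon, +4·10° lat → SW at lon 0°, lat -50°.
Square 4, 0: +4·2° lon, +0·1° lat → SW at lon 8°, lat -50°.
Subsquare o=14, t=19: +14·0.0833333° lon, +19·0.0416667° lat → SW at lon 9.16667°, lat -49.2083°.
Cell spans 0.0833333° lon × 0.0416667° lat. NE corner is SW corner plus one full cell.
latitude -49.1667, longitude 9.2500.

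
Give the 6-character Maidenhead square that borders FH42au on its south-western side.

Longitude subsquare a = 0; −1 → -1, wraps to 23 = x, carry into square.
Longitude square 4; −1 → 3.
Latitude subsquare u = 20; −1 → 19 = t.

FH32xt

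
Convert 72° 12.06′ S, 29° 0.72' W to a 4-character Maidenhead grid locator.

HB57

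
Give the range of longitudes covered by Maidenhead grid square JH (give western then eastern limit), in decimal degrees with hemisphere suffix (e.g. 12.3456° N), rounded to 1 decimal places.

0.0° E, 20.0° E

Field J=9, H=7: +9·20° lon, +7·10° lat → SW at lon 0°, lat -20°.
Cell spans 20° lon × 10° lat.
west 0.0° E, east 20.0° E.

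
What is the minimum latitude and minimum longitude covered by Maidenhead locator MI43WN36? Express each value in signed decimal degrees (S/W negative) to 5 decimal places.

Field M=12, I=8: +12·20° lon, +8·10° lat → SW at lon 60°, lat -10°.
Square 4, 3: +4·2° lon, +3·1° lat → SW at lon 68°, lat -7°.
Subsquare w=22, n=13: +22·0.0833333° lon, +13·0.0416667° lat → SW at lon 69.8333°, lat -6.45833°.
Extended square 3, 6: +3·0.00833333° lon, +6·0.00416667° lat → SW at lon 69.8583°, lat -6.43333°.
latitude -6.43333, longitude 69.85833.

-6.43333, 69.85833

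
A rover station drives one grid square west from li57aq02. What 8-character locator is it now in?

Longitude extended square 0; −1 → -1, wraps to 9, carry into subsquare.
Longitude subsquare a = 0; −1 → -1, wraps to 23 = x, carry into square.
Longitude square 5; −1 → 4.
The latitude characters are unchanged.

LI47xq92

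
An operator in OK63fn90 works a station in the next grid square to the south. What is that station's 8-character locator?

Latitude extended square 0; −1 → -1, wraps to 9, carry into subsquare.
Latitude subsquare n = 13; −1 → 12 = m.
The longitude characters are unchanged.

OK63fm99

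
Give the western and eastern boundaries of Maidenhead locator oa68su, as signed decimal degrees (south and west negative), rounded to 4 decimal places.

Field O=14, A=0: +14·20° lon, +0·10° lat → SW at lon 100°, lat -90°.
Square 6, 8: +6·2° lon, +8·1° lat → SW at lon 112°, lat -82°.
Subsquare s=18, u=20: +18·0.0833333° lon, +20·0.0416667° lat → SW at lon 113.5°, lat -81.1667°.
Cell spans 0.0833333° lon × 0.0416667° lat.
west 113.5000, east 113.5833.

113.5000, 113.5833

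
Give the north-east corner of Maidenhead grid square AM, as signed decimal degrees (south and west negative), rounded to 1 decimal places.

40.0, -160.0

Field A=0, M=12: +0·20° lon, +12·10° lat → SW at lon -180°, lat 30°.
Cell spans 20° lon × 10° lat. NE corner is SW corner plus one full cell.
latitude 40.0, longitude -160.0.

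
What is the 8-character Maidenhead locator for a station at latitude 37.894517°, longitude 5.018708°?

JM27mv24

Shift to the Maidenhead origin (180°W, 90°S): lon 185.01871, lat 127.89452.
Field (20°×10°, letters A–R): 185.01871/20 → 9 → J, 127.89452/10 → 12 → M; chars JM.
Square (2°×1°, digits 0–9): 5.01871/2 → 2, 7.89452/1 → 7; chars 27.
Subsquare (5′×2.5′, letters a–x): 1.01871/0.0833333 → 12 → m, 0.89452/0.0416667 → 21 → v; chars mv.
Extended square (30″×15″, digits 0–9): 0.01871/0.00833333 → 2, 0.01952/0.00416667 → 4; chars 24.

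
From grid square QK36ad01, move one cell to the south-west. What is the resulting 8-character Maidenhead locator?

QK26xd90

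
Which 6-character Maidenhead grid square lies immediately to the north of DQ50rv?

Latitude subsquare v = 21; +1 → 22 = w.
The longitude characters are unchanged.

DQ50rw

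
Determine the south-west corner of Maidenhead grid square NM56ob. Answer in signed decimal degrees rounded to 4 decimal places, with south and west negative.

36.0417, 91.1667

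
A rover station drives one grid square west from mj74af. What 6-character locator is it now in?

MJ64xf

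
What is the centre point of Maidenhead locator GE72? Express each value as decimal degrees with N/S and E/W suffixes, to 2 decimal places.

Field G=6, E=4: +6·20° lon, +4·10° lat → SW at lon -60°, lat -50°.
Square 7, 2: +7·2° lon, +2·1° lat → SW at lon -46°, lat -48°.
Cell spans 2° lon × 1° lat. Centre is SW corner plus half of each.
latitude 47.50° S, longitude 45.00° W.

47.50° S, 45.00° W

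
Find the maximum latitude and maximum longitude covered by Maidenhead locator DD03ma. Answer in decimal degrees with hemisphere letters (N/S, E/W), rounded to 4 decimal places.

56.9583° S, 118.9167° W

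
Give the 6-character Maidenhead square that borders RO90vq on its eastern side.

RO90wq

Longitude subsquare v = 21; +1 → 22 = w.
The latitude characters are unchanged.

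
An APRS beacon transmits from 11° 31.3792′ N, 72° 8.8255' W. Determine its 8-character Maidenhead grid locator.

FK31wm25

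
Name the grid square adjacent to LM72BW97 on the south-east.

LM72cw06

Longitude extended square 9; +1 → 10, wraps to 0, carry into subsquare.
Longitude subsquare b = 1; +1 → 2 = c.
Latitude extended square 7; −1 → 6.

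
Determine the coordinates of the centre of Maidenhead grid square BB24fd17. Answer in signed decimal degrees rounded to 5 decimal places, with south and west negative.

Field B=1, B=1: +1·20° lon, +1·10° lat → SW at lon -160°, lat -80°.
Square 2, 4: +2·2° lon, +4·1° lat → SW at lon -156°, lat -76°.
Subsquare f=5, d=3: +5·0.0833333° lon, +3·0.0416667° lat → SW at lon -155.583°, lat -75.875°.
Extended square 1, 7: +1·0.00833333° lon, +7·0.00416667° lat → SW at lon -155.575°, lat -75.8458°.
Cell spans 0.00833333° lon × 0.00416667° lat. Centre is SW corner plus half of each.
latitude -75.84375, longitude -155.57083.

-75.84375, -155.57083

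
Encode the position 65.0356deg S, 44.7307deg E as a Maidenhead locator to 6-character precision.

LC24ix

Shift to the Maidenhead origin (180°W, 90°S): lon 224.7307, lat 24.9644.
Field: 224.7307/20 → 11 → L, 24.9644/10 → 2 → C; chars LC.
Square: 4.7307/2 → 2, 4.9644/1 → 4; chars 24.
Subsquare: 0.7307/0.0833333 → 8 → i, 0.9644/0.0416667 → 23 → x; chars ix.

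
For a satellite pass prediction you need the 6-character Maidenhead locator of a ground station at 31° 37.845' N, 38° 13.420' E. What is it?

Offset from 180°W / 90°S: lon 218.2237°, lat 121.6308°.
Field: lon ⌊218.2237/20⌋ = 10 → K; lat ⌊121.6308/10⌋ = 12 → M.
Square: lon ⌊18.2237/2⌋ = 9; lat ⌊1.6308/1⌋ = 1.
Subsquare: lon ⌊0.2237/0.0833333⌋ = 2 → c; lat ⌊0.6308/0.0416667⌋ = 15 → p.

KM91cp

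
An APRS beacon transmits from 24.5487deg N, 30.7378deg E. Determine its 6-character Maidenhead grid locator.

Shift to the Maidenhead origin (180°W, 90°S): lon 210.7378, lat 114.5487.
Field: lon ⌊210.7378/20⌋ = 10 → K; lat ⌊114.5487/10⌋ = 11 → L.
Square: lon ⌊10.7378/2⌋ = 5; lat ⌊4.5487/1⌋ = 4.
Subsquare: lon ⌊0.7378/0.0833333⌋ = 8 → i; lat ⌊0.5487/0.0416667⌋ = 13 → n.

KL54in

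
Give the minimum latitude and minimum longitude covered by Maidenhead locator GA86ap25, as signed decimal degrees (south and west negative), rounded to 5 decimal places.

-83.35417, -43.98333

Field G=6, A=0: +6·20° lon, +0·10° lat → SW at lon -60°, lat -90°.
Square 8, 6: +8·2° lon, +6·1° lat → SW at lon -44°, lat -84°.
Subsquare a=0, p=15: +0·0.0833333° lon, +15·0.0416667° lat → SW at lon -44°, lat -83.375°.
Extended square 2, 5: +2·0.00833333° lon, +5·0.00416667° lat → SW at lon -43.9833°, lat -83.3542°.
latitude -83.35417, longitude -43.98333.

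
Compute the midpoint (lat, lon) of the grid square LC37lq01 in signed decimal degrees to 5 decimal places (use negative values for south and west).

-62.32708, 46.92083

Field L=11, C=2: +11·20° lon, +2·10° lat → SW at lon 40°, lat -70°.
Square 3, 7: +3·2° lon, +7·1° lat → SW at lon 46°, lat -63°.
Subsquare l=11, q=16: +11·0.0833333° lon, +16·0.0416667° lat → SW at lon 46.9167°, lat -62.3333°.
Extended square 0, 1: +0·0.00833333° lon, +1·0.00416667° lat → SW at lon 46.9167°, lat -62.3292°.
Cell spans 0.00833333° lon × 0.00416667° lat. Centre is SW corner plus half of each.
latitude -62.32708, longitude 46.92083.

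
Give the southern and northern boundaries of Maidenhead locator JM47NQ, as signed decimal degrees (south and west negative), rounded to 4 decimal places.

Field J=9, M=12: +9·20° lon, +12·10° lat → SW at lon 0°, lat 30°.
Square 4, 7: +4·2° lon, +7·1° lat → SW at lon 8°, lat 37°.
Subsquare n=13, q=16: +13·0.0833333° lon, +16·0.0416667° lat → SW at lon 9.08333°, lat 37.6667°.
Cell spans 0.0833333° lon × 0.0416667° lat.
south 37.6667, north 37.7083.

37.6667, 37.7083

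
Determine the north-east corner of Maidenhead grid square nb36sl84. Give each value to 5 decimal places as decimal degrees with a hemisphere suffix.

73.52083° S, 87.57500° E

Field N=13, B=1: +13·20° lon, +1·10° lat → SW at lon 80°, lat -80°.
Square 3, 6: +3·2° lon, +6·1° lat → SW at lon 86°, lat -74°.
Subsquare s=18, l=11: +18·0.0833333° lon, +11·0.0416667° lat → SW at lon 87.5°, lat -73.5417°.
Extended square 8, 4: +8·0.00833333° lon, +4·0.00416667° lat → SW at lon 87.5667°, lat -73.525°.
Cell spans 0.00833333° lon × 0.00416667° lat. NE corner is SW corner plus one full cell.
latitude 73.52083° S, longitude 87.57500° E.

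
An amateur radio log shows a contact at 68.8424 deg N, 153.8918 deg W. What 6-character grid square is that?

Offset from 180°W / 90°S: lon 26.1082°, lat 158.8424°.
Field (20°×10°, letters A–R): 26.1082/20 → 1 → B, 158.8424/10 → 15 → P; chars BP.
Square (2°×1°, digits 0–9): 6.1082/2 → 3, 8.8424/1 → 8; chars 38.
Subsquare (5′×2.5′, letters a–x): 0.1082/0.0833333 → 1 → b, 0.8424/0.0416667 → 20 → u; chars bu.

BP38bu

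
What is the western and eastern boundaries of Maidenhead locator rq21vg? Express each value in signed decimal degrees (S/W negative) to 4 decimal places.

165.7500, 165.8333

Field R=17, Q=16: +17·20° lon, +16·10° lat → SW at lon 160°, lat 70°.
Square 2, 1: +2·2° lon, +1·1° lat → SW at lon 164°, lat 71°.
Subsquare v=21, g=6: +21·0.0833333° lon, +6·0.0416667° lat → SW at lon 165.75°, lat 71.25°.
Cell spans 0.0833333° lon × 0.0416667° lat.
west 165.7500, east 165.8333.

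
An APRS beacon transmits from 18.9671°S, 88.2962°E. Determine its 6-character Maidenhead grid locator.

NH41da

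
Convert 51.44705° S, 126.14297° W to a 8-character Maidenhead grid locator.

CD68wn22

Add 180° to longitude and 90° to latitude: 53.85703, 38.55295.
Field: 53.85703/20 → 2 → C, 38.55295/10 → 3 → D; chars CD.
Square: 13.85703/2 → 6, 8.55295/1 → 8; chars 68.
Subsquare: 1.85703/0.0833333 → 22 → w, 0.55295/0.0416667 → 13 → n; chars wn.
Extended square: 0.02370/0.00833333 → 2, 0.01128/0.00416667 → 2; chars 22.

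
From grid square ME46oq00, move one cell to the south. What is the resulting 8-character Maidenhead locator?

ME46op09

Latitude extended square 0; −1 → -1, wraps to 9, carry into subsquare.
Latitude subsquare q = 16; −1 → 15 = p.
The longitude characters are unchanged.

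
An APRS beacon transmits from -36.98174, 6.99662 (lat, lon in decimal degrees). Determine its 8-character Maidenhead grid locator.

JF33la94

Offset from 180°W / 90°S: lon 186.99662°, lat 53.01826°.
Field (20°×10°, letters A–R): 186.99662/20 → 9 → J, 53.01826/10 → 5 → F; chars JF.
Square (2°×1°, digits 0–9): 6.99662/2 → 3, 3.01826/1 → 3; chars 33.
Subsquare (5′×2.5′, letters a–x): 0.99662/0.0833333 → 11 → l, 0.01826/0.0416667 → 0 → a; chars la.
Extended square (30″×15″, digits 0–9): 0.07995/0.00833333 → 9, 0.01826/0.00416667 → 4; chars 94.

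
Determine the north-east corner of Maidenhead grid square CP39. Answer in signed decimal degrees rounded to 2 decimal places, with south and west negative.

70.00, -132.00

Field C=2, P=15: +2·20° lon, +15·10° lat → SW at lon -140°, lat 60°.
Square 3, 9: +3·2° lon, +9·1° lat → SW at lon -134°, lat 69°.
Cell spans 2° lon × 1° lat. NE corner is SW corner plus one full cell.
latitude 70.00, longitude -132.00.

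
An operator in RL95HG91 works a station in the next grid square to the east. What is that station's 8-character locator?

Longitude extended square 9; +1 → 10, wraps to 0, carry into subsquare.
Longitude subsquare h = 7; +1 → 8 = i.
The latitude characters are unchanged.

RL95ig01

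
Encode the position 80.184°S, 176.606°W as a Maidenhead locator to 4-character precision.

AA19

Offset from 180°W / 90°S: lon 3.39°, lat 9.82°.
Field: lon ⌊3.39/20⌋ = 0 → A; lat ⌊9.82/10⌋ = 0 → A.
Square: lon ⌊3.39/2⌋ = 1; lat ⌊9.82/1⌋ = 9.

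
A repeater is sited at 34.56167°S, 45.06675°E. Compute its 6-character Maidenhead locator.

LF25mk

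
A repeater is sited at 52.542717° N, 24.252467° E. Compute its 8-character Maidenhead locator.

KO22dn00

Add 180° to longitude and 90° to latitude: 204.25247, 142.54272.
Field: lon ⌊204.25247/20⌋ = 10 → K; lat ⌊142.54272/10⌋ = 14 → O.
Square: lon ⌊4.25247/2⌋ = 2; lat ⌊2.54272/1⌋ = 2.
Subsquare: lon ⌊0.25247/0.0833333⌋ = 3 → d; lat ⌊0.54272/0.0416667⌋ = 13 → n.
Extended square: lon ⌊0.00247/0.00833333⌋ = 0; lat ⌊0.00105/0.00416667⌋ = 0.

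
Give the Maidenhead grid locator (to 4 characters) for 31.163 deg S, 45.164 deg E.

LF28

Add 180° to longitude and 90° to latitude: 225.16, 58.84.
Field: 225.16/20 → 11 → L, 58.84/10 → 5 → F; chars LF.
Square: 5.16/2 → 2, 8.84/1 → 8; chars 28.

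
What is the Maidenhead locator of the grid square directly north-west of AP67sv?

AP67rw

Longitude subsquare s = 18; −1 → 17 = r.
Latitude subsquare v = 21; +1 → 22 = w.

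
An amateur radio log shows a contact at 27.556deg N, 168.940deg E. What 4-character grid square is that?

RL47

Offset from 180°W / 90°S: lon 348.94°, lat 117.56°.
Field: 348.94/20 → 17 → R, 117.56/10 → 11 → L; chars RL.
Square: 8.94/2 → 4, 7.56/1 → 7; chars 47.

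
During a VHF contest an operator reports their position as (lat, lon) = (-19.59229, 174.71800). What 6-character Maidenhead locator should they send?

RH70ij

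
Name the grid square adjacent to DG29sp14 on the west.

DG29sp04

Longitude extended square 1; −1 → 0.
The latitude characters are unchanged.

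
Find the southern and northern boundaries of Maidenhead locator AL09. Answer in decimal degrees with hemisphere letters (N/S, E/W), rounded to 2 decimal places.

Field A=0, L=11: +0·20° lon, +11·10° lat → SW at lon -180°, lat 20°.
Square 0, 9: +0·2° lon, +9·1° lat → SW at lon -180°, lat 29°.
Cell spans 2° lon × 1° lat.
south 29.00° N, north 30.00° N.

29.00° N, 30.00° N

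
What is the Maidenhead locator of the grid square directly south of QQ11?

QQ10

Latitude square 1; −1 → 0.
The longitude characters are unchanged.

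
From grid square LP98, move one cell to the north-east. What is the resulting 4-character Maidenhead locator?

MP09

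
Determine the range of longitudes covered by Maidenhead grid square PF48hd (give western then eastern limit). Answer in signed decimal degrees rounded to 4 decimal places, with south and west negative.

128.5833, 128.6667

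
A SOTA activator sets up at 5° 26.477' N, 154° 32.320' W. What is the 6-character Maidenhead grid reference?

BJ25rk

Offset from 180°W / 90°S: lon 25.4613°, lat 95.4413°.
Field: 25.4613/20 → 1 → B, 95.4413/10 → 9 → J; chars BJ.
Square: 5.4613/2 → 2, 5.4413/1 → 5; chars 25.
Subsquare: 1.4613/0.0833333 → 17 → r, 0.4413/0.0416667 → 10 → k; chars rk.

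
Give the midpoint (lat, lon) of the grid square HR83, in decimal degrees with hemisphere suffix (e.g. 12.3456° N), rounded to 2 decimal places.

83.50° N, 23.00° W

Field H=7, R=17: +7·20° lon, +17·10° lat → SW at lon -40°, lat 80°.
Square 8, 3: +8·2° lon, +3·1° lat → SW at lon -24°, lat 83°.
Cell spans 2° lon × 1° lat. Centre is SW corner plus half of each.
latitude 83.50° N, longitude 23.00° W.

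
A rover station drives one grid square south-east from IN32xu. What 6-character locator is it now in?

Longitude subsquare x = 23; +1 → 24, wraps to 0 = a, carry into square.
Longitude square 3; +1 → 4.
Latitude subsquare u = 20; −1 → 19 = t.

IN42at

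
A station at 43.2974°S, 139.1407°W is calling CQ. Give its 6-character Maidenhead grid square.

CE06kq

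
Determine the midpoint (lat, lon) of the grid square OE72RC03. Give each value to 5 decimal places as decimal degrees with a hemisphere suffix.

47.90208° S, 115.42083° E

Field O=14, E=4: +14·20° lon, +4·10° lat → SW at lon 100°, lat -50°.
Square 7, 2: +7·2° lon, +2·1° lat → SW at lon 114°, lat -48°.
Subsquare r=17, c=2: +17·0.0833333° lon, +2·0.0416667° lat → SW at lon 115.417°, lat -47.9167°.
Extended square 0, 3: +0·0.00833333° lon, +3·0.00416667° lat → SW at lon 115.417°, lat -47.9042°.
Cell spans 0.00833333° lon × 0.00416667° lat. Centre is SW corner plus half of each.
latitude 47.90208° S, longitude 115.42083° E.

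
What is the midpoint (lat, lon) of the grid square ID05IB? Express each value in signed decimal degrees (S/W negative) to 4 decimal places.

-54.9375, -19.2917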